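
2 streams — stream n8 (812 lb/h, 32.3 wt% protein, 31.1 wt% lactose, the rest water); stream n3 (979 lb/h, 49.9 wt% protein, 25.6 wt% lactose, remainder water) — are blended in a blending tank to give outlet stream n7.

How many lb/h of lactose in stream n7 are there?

lactose out = lactose in = 812×0.311 + 979×0.256 = 503.16 lb/h.

503.2 lb/h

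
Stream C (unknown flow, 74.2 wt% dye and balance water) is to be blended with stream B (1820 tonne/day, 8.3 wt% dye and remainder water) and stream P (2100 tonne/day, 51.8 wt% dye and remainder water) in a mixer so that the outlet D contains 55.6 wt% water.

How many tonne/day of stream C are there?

Let C be the unknown flow. Total out = 3920 + C.
water balance: 2681.1 + 0.258·C = 0.556·(3920 + C)
(0.258 − 0.556)·C = 0.556×3920 − 2681.1 = -501.62
C = -501.62 / -0.298 = 1683.3 tonne/day

1683 tonne/day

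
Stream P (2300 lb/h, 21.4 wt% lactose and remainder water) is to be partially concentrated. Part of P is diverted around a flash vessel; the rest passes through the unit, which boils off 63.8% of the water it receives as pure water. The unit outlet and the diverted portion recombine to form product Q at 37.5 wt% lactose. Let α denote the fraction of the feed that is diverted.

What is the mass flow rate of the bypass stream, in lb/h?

330.8 lb/h

All 2300×0.214 = 492.2 lb/h of lactose reaches Q, so Q = 492.2/0.375 = 1312.5 lb/h and vapour = 987.47 lb/h.
The evaporator receives (1−α)·2300 of feed at 0.786 water and removes 0.638 of that water:
0.638×0.786×(1−α)×2300 = 987.47
(1−α) = 987.47/1153.4 = 0.8562;  α = 0.1438.
Bypass flow = 0.1438×2300 = 330.85 lb/h.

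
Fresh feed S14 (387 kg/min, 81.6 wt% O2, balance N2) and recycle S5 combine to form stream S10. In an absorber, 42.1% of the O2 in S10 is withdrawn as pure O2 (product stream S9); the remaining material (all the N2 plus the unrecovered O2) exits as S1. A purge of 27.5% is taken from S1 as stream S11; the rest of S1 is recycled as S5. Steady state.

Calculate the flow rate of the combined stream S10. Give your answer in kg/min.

N2 enters only via S14 and leaves only via the purge: 387×0.184 = 0.275×(N2 in S1), and the absorber passes all N2, so N2 in S10 = N2 in S1 = 258.94 kg/min.
O2 in S10: m_A = 387×0.816 + (1−0.275)·(1−0.421)·m_A, so m_A = 315.79/0.5802 = 544.26 kg/min.
S10 = 544.26 + 258.94 = 803.2 kg/min.

803.2 kg/min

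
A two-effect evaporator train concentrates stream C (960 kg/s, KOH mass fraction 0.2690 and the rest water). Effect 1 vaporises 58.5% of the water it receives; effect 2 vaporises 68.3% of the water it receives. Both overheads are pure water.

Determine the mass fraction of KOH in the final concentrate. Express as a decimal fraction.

water in feed = 960×0.731 = 701.76 kg/s.
After stage 1: water left = (1−0.585)×701.76 = 291.23; stream total = 549.47 kg/s.
After stage 2: water left = (1−0.683)×291.23 = 92.32; final concentrate = 350.56 kg/s.
KOH fraction = 258.24/350.56 = 0.7366.

0.7366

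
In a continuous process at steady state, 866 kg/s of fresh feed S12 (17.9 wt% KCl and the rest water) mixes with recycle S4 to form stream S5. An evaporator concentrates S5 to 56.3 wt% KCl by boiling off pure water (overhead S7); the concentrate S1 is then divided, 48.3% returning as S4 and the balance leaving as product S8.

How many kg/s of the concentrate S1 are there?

Overall KCl balance (none leaves overhead): KCl in fresh feed = KCl in product, i.e. 866×0.179 = (1−0.483)·S1·0.563.
S1 = 155.01/(0.563×0.517) = 532.56 kg/s.

532.6 kg/s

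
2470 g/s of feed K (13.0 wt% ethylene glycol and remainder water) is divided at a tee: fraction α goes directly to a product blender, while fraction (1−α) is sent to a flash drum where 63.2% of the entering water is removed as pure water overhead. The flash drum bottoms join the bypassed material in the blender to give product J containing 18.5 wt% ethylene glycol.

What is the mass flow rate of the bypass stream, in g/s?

All 2470×0.130 = 321.1 g/s of ethylene glycol reaches J, so J = 321.1/0.185 = 1735.7 g/s and vapour = 734.32 g/s.
The evaporator receives (1−α)·2470 of feed at 0.870 water and removes 0.632 of that water:
0.632×0.870×(1−α)×2470 = 734.32
(1−α) = 734.32/1358.1 = 0.5407;  α = 0.4593.
Bypass flow = 0.4593×2470 = 1134.5 g/s.

1134 g/s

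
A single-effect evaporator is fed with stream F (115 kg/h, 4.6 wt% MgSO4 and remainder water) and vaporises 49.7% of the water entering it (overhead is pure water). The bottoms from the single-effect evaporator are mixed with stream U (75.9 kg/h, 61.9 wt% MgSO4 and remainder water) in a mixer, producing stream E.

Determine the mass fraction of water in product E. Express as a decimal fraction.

0.617

Vapour removed = 0.497×0.954×115 = 54.526 kg/h; concentrate = 60.474 kg/h.
water reaching the mixer = 55.184 (from concentrate) + 75.9×0.381 = 84.102 kg/h.
Product flow = 60.474 + 75.9 = 136.37 kg/h; water fraction = 0.617.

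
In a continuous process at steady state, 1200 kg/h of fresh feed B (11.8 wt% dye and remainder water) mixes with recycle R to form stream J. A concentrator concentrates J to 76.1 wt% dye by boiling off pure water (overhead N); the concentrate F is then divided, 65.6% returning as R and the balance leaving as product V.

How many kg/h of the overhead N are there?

1014 kg/h

Overall dye balance (none leaves overhead): dye in fresh feed = dye in product, i.e. 1200×0.118 = (1−0.656)·F·0.761.
F = 141.6/(0.761×0.344) = 540.9 kg/h.
Recycle R = 0.656×540.9 = 354.83 kg/h.
Combined feed J = 1200 + 354.83 = 1554.8 kg/h.
Overhead N = J − F = 1554.8 − 540.9 = 1013.9 kg/h.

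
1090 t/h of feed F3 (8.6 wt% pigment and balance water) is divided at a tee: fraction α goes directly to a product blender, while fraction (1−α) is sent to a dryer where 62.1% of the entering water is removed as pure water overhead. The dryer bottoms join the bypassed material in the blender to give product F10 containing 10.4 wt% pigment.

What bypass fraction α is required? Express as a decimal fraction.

0.695

All 1090×0.086 = 93.74 t/h of pigment reaches F10, so F10 = 93.74/0.104 = 901.35 t/h and vapour = 188.65 t/h.
The evaporator receives (1−α)·1090 of feed at 0.914 water and removes 0.621 of that water:
0.621×0.914×(1−α)×1090 = 188.65
(1−α) = 188.65/618.68 = 0.3049;  α = 0.6951.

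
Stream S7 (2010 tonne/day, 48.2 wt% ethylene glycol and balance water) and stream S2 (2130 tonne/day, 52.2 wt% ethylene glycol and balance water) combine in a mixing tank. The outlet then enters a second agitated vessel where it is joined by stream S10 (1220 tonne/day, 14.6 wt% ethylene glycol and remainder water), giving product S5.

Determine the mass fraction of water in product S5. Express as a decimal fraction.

0.579

Overall, product flow = 5360 tonne/day.
water in = 2010×0.518 + 2130×0.478 + 1220×0.854 = 3101.2 tonne/day.
water fraction in S5 = 0.579.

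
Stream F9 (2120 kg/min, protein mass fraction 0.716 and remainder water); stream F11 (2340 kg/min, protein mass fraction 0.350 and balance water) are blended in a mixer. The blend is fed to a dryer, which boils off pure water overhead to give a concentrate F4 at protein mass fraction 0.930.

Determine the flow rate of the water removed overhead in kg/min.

protein entering = 2120×0.716 + 2340×0.350 = 2336.9 kg/min.
All protein reports to F4, so F4 = 2336.9/0.930 = 2512.8 kg/min.
Total feed = 4460 kg/min; overhead = 4460 − 2512.8 = 1947.2 kg/min.

1947 kg/min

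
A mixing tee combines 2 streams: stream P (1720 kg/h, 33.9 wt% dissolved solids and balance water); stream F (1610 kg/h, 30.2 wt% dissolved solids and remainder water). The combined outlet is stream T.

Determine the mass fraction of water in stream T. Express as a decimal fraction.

Total flow out = 1720 + 1610 = 3330 kg/h.
water in = 1720×0.661 + 1610×0.698 = 2260.7 kg/h.
water mass fraction in T = 2260.7/3330 = 0.6789.

0.6789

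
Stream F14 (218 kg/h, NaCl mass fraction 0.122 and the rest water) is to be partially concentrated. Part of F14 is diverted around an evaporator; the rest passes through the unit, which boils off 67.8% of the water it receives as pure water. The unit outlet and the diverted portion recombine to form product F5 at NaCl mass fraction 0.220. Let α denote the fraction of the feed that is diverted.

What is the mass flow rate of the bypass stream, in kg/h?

All 218×0.122 = 26.596 kg/h of NaCl reaches F5, so F5 = 26.596/0.220 = 120.89 kg/h and vapour = 97.109 kg/h.
The evaporator receives (1−α)·218 of feed at 0.878 water and removes 0.678 of that water:
0.678×0.878×(1−α)×218 = 97.109
(1−α) = 97.109/129.77 = 0.7483;  α = 0.2517.
Bypass flow = 0.2517×218 = 54.869 kg/h.

54.87 kg/h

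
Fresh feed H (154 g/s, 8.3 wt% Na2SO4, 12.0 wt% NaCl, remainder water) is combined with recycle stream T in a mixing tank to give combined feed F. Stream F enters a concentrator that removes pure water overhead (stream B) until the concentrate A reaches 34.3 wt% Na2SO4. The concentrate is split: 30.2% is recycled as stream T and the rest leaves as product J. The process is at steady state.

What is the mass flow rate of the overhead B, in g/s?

116.7 g/s

Overall Na2SO4 balance (none leaves overhead): Na2SO4 in fresh feed = Na2SO4 in product, i.e. 154×0.083 = (1−0.302)·A·0.343.
A = 12.782/(0.343×0.698) = 53.389 g/s.
Recycle T = 0.302×53.389 = 16.123 g/s.
Combined feed F = 154 + 16.123 = 170.12 g/s.
Overhead B = F − A = 170.12 − 53.389 = 116.73 g/s.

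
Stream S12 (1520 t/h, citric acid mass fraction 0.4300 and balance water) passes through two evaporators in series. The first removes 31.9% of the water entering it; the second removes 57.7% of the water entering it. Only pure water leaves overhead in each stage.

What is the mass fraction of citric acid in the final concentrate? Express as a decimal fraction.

water in feed = 1520×0.570 = 866.4 t/h.
After stage 1: water left = (1−0.319)×866.4 = 590.02; stream total = 1243.6 t/h.
After stage 2: water left = (1−0.577)×590.02 = 249.58; final concentrate = 903.18 t/h.
citric acid fraction = 653.6/903.18 = 0.7237.

0.7237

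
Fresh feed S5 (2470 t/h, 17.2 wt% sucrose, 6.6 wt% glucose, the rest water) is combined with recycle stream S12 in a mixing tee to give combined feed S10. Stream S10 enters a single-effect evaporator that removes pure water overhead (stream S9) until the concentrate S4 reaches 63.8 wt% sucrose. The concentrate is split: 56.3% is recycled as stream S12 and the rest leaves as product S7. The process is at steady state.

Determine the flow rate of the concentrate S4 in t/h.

Overall sucrose balance (none leaves overhead): sucrose in fresh feed = sucrose in product, i.e. 2470×0.172 = (1−0.563)·S4·0.638.
S4 = 424.84/(0.638×0.437) = 1523.8 t/h.

1524 t/h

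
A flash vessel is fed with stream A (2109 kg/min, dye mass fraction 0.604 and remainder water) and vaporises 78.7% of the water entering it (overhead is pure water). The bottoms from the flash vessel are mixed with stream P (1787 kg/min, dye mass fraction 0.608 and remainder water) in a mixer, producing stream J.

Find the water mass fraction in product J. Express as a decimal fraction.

0.271

Vapour removed = 0.787×0.396×2109 = 657.27 kg/min; concentrate = 1451.7 kg/min.
water reaching the mixer = 177.89 (from concentrate) + 1787×0.392 = 878.39 kg/min.
Product flow = 1451.7 + 1787 = 3238.7 kg/min; water fraction = 0.271.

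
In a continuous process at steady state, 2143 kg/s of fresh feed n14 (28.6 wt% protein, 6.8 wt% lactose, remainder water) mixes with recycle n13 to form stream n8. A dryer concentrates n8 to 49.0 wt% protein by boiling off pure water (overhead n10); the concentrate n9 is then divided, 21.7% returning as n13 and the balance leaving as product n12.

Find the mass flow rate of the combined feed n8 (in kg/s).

2490 kg/s

Overall protein balance (none leaves overhead): protein in fresh feed = protein in product, i.e. 2143×0.286 = (1−0.217)·n9·0.490.
n9 = 612.9/(0.490×0.783) = 1597.5 kg/s.
Recycle n13 = 0.217×1597.5 = 346.65 kg/s.
Combined feed n8 = 2143 + 346.65 = 2489.6 kg/s.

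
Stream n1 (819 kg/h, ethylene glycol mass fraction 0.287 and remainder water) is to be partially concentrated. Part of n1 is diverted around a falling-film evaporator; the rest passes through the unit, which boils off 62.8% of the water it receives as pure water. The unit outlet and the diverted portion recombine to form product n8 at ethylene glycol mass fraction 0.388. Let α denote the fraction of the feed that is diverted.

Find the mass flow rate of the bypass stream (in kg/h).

All 819×0.287 = 235.05 kg/h of ethylene glycol reaches n8, so n8 = 235.05/0.388 = 605.81 kg/h and vapour = 213.19 kg/h.
The evaporator receives (1−α)·819 of feed at 0.713 water and removes 0.628 of that water:
0.628×0.713×(1−α)×819 = 213.19
(1−α) = 213.19/366.72 = 0.5814;  α = 0.4186.
Bypass flow = 0.4186×819 = 342.87 kg/h.

342.9 kg/h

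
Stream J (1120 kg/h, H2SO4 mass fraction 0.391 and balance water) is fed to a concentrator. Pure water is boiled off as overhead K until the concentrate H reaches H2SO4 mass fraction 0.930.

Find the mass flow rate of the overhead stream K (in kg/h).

H2SO4 is conserved: 1120×0.391 = 437.92 kg/h all reports to the concentrate.
Concentrate = 437.92/(target fraction) = 470.88 kg/h.
Overhead = 1120 − 470.88 = 649.12 kg/h.

649.1 kg/h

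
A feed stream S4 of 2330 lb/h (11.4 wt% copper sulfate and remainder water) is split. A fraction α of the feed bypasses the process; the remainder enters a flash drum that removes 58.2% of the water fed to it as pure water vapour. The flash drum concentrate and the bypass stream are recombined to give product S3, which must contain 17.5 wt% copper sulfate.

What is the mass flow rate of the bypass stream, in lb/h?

All 2330×0.114 = 265.62 lb/h of copper sulfate reaches S3, so S3 = 265.62/0.175 = 1517.8 lb/h and vapour = 812.17 lb/h.
The evaporator receives (1−α)·2330 of feed at 0.886 water and removes 0.582 of that water:
0.582×0.886×(1−α)×2330 = 812.17
(1−α) = 812.17/1201.5 = 0.6760;  α = 0.3240.
Bypass flow = 0.3240×2330 = 754.96 lb/h.

755 lb/h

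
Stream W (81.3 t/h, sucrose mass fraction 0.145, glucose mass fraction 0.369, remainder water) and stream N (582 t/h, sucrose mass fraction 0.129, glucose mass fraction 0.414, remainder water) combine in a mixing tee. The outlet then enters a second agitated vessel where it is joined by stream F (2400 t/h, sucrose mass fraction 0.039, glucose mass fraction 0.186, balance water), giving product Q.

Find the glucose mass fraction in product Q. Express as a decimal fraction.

Overall, product flow = 3063.3 t/h.
glucose in = 81.3×0.369 + 582×0.414 + 2400×0.186 = 717.35 t/h.
glucose fraction in Q = 0.234.

0.234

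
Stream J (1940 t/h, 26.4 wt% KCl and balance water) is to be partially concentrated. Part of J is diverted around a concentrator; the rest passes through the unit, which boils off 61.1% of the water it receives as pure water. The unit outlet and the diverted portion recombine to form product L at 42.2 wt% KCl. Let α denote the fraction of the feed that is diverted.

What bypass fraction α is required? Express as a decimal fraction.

All 1940×0.264 = 512.16 t/h of KCl reaches L, so L = 512.16/0.422 = 1213.6 t/h and vapour = 726.35 t/h.
The evaporator receives (1−α)·1940 of feed at 0.736 water and removes 0.611 of that water:
0.611×0.736×(1−α)×1940 = 726.35
(1−α) = 726.35/872.41 = 0.8326;  α = 0.1674.

0.167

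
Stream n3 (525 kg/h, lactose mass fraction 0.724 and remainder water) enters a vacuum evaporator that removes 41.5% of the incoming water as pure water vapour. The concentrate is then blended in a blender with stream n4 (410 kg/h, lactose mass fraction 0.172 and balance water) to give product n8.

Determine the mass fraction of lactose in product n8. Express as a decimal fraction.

0.515

Vapour removed = 0.415×0.276×525 = 60.134 kg/h; concentrate = 464.87 kg/h.
lactose reaching the mixer = 380.1 (from concentrate) + 410×0.172 = 450.62 kg/h.
Product flow = 464.87 + 410 = 874.87 kg/h; lactose fraction = 0.515.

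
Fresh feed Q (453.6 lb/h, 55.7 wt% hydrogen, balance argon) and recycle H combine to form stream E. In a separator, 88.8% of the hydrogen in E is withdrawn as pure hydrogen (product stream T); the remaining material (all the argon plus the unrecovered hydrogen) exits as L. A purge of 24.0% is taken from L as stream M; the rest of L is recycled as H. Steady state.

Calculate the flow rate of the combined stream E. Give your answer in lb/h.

argon enters only via Q and leaves only via the purge: 453.6×0.443 = 0.240×(argon in L), and the separator passes all argon, so argon in E = argon in L = 837.27 lb/h.
hydrogen in E: m_A = 453.6×0.557 + (1−0.240)·(1−0.888)·m_A, so m_A = 252.66/0.9149 = 276.16 lb/h.
E = 276.16 + 837.27 = 1113.4 lb/h.

1113 lb/h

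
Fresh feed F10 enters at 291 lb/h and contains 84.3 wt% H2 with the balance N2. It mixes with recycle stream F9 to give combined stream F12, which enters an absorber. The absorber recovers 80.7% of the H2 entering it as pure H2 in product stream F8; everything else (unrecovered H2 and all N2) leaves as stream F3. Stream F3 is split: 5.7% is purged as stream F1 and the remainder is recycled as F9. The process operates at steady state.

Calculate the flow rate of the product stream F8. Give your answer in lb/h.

H2 in F12: m_A = 291×0.843 + (1−0.057)·(1−0.807)·m_A, so m_A = 245.31/0.8180 = 299.89 lb/h.
Product F8 = 0.807×299.89 = 242.01 lb/h.

242 lb/h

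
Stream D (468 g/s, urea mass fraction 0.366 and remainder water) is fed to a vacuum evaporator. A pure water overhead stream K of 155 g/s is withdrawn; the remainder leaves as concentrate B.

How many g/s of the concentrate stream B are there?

Concentrate = 468 − 155 = 313 g/s.

313 g/s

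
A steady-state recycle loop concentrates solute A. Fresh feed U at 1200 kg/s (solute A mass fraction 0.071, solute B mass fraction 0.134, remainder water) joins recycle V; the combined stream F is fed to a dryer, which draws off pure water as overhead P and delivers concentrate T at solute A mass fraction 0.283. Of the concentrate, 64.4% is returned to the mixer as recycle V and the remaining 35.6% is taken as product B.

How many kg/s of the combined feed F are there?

Overall solute A balance (none leaves overhead): solute A in fresh feed = solute A in product, i.e. 1200×0.071 = (1−0.644)·T·0.283.
T = 85.2/(0.283×0.356) = 845.67 kg/s.
Recycle V = 0.644×845.67 = 544.61 kg/s.
Combined feed F = 1200 + 544.61 = 1744.6 kg/s.

1745 kg/s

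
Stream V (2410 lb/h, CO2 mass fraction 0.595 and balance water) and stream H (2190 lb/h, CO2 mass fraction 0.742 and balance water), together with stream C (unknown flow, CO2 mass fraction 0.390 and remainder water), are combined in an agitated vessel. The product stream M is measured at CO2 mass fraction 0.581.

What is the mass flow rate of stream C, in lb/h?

2023 lb/h

Let C be the unknown flow. Total out = 4600 + C.
CO2 balance: 3058.9 + 0.390·C = 0.581·(4600 + C)
(0.390 − 0.581)·C = 0.581×4600 − 3058.9 = -386.33
C = -386.33 / -0.191 = 2022.7 lb/h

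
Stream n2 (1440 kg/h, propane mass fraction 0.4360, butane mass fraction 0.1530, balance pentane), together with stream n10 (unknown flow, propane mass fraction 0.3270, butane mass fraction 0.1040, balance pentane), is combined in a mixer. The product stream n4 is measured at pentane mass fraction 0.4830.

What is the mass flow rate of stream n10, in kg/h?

Let n10 be the unknown flow. Total out = 1440 + n10.
pentane balance: 591.84 + 0.569·n10 = 0.483·(1440 + n10)
(0.569 − 0.483)·n10 = 0.483×1440 − 591.84 = 103.68
n10 = 103.68 / 0.086 = 1205.6 kg/h

1206 kg/h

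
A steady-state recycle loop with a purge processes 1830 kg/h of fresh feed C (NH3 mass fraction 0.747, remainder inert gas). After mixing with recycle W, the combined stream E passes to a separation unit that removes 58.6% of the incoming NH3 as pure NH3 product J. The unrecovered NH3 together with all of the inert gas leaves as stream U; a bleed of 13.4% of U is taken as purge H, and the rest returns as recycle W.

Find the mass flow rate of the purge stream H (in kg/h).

581.2 kg/h

inert gas enters only via C and leaves only via the purge: 1830×0.253 = 0.134×(inert gas in U), and the separation unit passes all inert gas, so inert gas in E = inert gas in U = 3455.1 kg/h.
NH3 in E: m_A = 1830×0.747 + (1−0.134)·(1−0.586)·m_A, so m_A = 1367/0.6415 = 2131 kg/h.
U = (1−0.586)×2131 + 3455.1 = 4337.4 kg/h.
Purge H = 0.134×4337.4 = 581.21 kg/h.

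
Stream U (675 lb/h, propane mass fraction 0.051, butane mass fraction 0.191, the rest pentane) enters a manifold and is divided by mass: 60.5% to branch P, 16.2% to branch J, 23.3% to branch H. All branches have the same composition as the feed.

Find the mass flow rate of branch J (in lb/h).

Branch J flow = 0.162×675 = 109.35 lb/h.

109.4 lb/h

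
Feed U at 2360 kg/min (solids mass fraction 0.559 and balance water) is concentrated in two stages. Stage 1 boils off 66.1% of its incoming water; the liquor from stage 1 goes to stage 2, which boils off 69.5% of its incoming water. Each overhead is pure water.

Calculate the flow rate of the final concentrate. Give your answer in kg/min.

water in feed = 2360×0.441 = 1040.8 kg/min.
After stage 1: water left = (1−0.661)×1040.8 = 352.82; stream total = 1672.1 kg/min.
After stage 2: water left = (1−0.695)×352.82 = 107.61; final concentrate = 1426.8 kg/min.

1427 kg/min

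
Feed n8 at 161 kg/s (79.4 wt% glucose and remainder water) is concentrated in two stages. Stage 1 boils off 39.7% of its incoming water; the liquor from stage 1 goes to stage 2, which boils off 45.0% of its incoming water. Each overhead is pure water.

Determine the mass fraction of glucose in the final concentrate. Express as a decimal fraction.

water in feed = 161×0.206 = 33.166 kg/s.
After stage 1: water left = (1−0.397)×33.166 = 19.999; stream total = 147.83 kg/s.
After stage 2: water left = (1−0.450)×19.999 = 11; final concentrate = 138.83 kg/s.
glucose fraction = 127.83/138.83 = 0.921.

0.921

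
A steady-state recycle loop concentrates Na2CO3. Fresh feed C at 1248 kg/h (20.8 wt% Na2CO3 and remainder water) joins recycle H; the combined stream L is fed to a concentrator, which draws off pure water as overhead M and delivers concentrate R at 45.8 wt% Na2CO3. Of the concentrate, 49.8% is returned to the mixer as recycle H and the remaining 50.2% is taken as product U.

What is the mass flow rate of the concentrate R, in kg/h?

Overall Na2CO3 balance (none leaves overhead): Na2CO3 in fresh feed = Na2CO3 in product, i.e. 1248×0.208 = (1−0.498)·R·0.458.
R = 259.58/(0.458×0.502) = 1129 kg/h.

1129 kg/h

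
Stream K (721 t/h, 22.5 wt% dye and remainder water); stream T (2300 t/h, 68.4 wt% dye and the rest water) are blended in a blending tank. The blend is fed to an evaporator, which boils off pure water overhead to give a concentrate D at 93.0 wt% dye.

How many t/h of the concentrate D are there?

1866 t/h

dye entering = 721×0.225 + 2300×0.684 = 1735.4 t/h.
All dye reports to D, so D = 1735.4/0.930 = 1866 t/h.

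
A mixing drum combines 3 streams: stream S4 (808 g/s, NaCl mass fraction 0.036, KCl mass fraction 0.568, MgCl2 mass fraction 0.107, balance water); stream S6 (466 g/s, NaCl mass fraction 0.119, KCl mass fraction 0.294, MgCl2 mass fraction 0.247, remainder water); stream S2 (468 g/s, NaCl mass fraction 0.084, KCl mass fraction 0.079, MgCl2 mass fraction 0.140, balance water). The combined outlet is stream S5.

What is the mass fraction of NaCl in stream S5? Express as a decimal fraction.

Total flow out = 808 + 466 + 468 = 1742 g/s.
NaCl in = 808×0.036 + 466×0.119 + 468×0.084 = 123.85 g/s.
NaCl mass fraction in S5 = 123.85/1742 = 0.071.

0.071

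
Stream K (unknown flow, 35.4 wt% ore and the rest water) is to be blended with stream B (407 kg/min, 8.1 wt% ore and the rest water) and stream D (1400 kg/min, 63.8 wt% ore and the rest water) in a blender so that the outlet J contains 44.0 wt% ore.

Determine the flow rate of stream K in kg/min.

Let K be the unknown flow. Total out = 1807 + K.
ore balance: 926.17 + 0.354·K = 0.440·(1807 + K)
(0.354 − 0.440)·K = 0.440×1807 − 926.17 = -131.09
K = -131.09 / -0.086 = 1524.3 kg/min

1524 kg/min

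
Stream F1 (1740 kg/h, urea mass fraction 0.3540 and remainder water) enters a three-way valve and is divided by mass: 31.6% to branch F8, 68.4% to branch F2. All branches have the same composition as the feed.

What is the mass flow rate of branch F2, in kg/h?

Branch F2 flow = 0.684×1740 = 1190.2 kg/h.

1190 kg/h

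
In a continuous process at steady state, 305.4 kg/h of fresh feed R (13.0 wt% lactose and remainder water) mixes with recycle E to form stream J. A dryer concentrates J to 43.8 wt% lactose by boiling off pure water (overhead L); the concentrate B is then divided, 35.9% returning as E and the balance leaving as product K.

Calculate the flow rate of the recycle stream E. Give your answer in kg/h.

50.77 kg/h

Overall lactose balance (none leaves overhead): lactose in fresh feed = lactose in product, i.e. 305.4×0.130 = (1−0.359)·B·0.438.
B = 39.702/(0.438×0.641) = 141.41 kg/h.
Recycle E = 0.359×141.41 = 50.766 kg/h.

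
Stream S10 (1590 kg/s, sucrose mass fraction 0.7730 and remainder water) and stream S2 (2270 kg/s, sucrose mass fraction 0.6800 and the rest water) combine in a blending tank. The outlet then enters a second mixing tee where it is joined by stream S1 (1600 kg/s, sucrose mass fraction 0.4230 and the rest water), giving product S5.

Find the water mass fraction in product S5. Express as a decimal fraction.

0.3682

Overall, product flow = 5460 kg/s.
water in = 1590×0.227 + 2270×0.320 + 1600×0.577 = 2010.5 kg/s.
water fraction in S5 = 0.3682.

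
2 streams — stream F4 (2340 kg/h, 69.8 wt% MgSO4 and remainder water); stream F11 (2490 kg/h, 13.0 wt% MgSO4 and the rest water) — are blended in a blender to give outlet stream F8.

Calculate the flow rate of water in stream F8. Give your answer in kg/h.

water out = water in = 2340×0.302 + 2490×0.870 = 2873 kg/h.

2873 kg/h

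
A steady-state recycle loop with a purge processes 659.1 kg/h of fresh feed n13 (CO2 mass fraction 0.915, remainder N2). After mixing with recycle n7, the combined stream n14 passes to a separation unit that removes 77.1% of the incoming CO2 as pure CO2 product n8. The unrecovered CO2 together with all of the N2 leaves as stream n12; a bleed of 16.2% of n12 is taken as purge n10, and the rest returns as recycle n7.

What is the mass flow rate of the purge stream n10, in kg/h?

83.71 kg/h

N2 enters only via n13 and leaves only via the purge: 659.1×0.085 = 0.162×(N2 in n12), and the separation unit passes all N2, so N2 in n14 = N2 in n12 = 345.82 kg/h.
CO2 in n14: m_A = 659.1×0.915 + (1−0.162)·(1−0.771)·m_A, so m_A = 603.08/0.8081 = 746.29 kg/h.
n12 = (1−0.771)×746.29 + 345.82 = 516.72 kg/h.
Purge n10 = 0.162×516.72 = 83.709 kg/h.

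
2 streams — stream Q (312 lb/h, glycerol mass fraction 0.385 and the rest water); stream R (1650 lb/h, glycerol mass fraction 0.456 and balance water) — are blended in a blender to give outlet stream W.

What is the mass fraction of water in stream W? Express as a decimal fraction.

Total flow out = 312 + 1650 = 1962 lb/h.
water in = 312×0.615 + 1650×0.544 = 1089.5 lb/h.
water mass fraction in W = 1089.5/1962 = 0.555.

0.555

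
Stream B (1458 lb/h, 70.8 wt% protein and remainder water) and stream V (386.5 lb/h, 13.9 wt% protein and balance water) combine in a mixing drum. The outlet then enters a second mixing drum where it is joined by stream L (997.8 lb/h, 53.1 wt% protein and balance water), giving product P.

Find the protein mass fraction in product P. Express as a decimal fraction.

Overall, product flow = 2842.3 lb/h.
protein in = 1458×0.708 + 386.5×0.139 + 997.8×0.531 = 1615.8 lb/h.
protein fraction in P = 0.568.

0.568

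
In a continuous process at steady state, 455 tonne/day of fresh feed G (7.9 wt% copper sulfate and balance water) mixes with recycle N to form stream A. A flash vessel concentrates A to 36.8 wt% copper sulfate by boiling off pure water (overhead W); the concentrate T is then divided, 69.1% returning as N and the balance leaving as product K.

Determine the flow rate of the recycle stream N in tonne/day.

Overall copper sulfate balance (none leaves overhead): copper sulfate in fresh feed = copper sulfate in product, i.e. 455×0.079 = (1−0.691)·T·0.368.
T = 35.945/(0.368×0.309) = 316.11 tonne/day.
Recycle N = 0.691×316.11 = 218.43 tonne/day.

218.4 tonne/day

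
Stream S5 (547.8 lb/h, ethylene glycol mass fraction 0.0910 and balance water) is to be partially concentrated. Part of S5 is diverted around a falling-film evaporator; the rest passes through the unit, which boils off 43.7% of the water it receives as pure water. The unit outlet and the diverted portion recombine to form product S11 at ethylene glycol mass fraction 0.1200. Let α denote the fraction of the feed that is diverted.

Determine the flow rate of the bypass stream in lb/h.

214.5 lb/h

All 547.8×0.091 = 49.85 lb/h of ethylene glycol reaches S11, so S11 = 49.85/0.120 = 415.41 lb/h and vapour = 132.38 lb/h.
The evaporator receives (1−α)·547.8 of feed at 0.909 water and removes 0.437 of that water:
0.437×0.909×(1−α)×547.8 = 132.38
(1−α) = 132.38/217.6 = 0.6084;  α = 0.3916.
Bypass flow = 0.3916×547.8 = 214.53 lb/h.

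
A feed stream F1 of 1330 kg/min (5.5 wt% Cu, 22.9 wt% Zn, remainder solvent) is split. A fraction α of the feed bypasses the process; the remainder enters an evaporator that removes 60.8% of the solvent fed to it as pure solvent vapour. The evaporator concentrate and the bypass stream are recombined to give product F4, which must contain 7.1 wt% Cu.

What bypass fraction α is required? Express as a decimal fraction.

0.482

All 1330×0.055 = 73.15 kg/min of Cu reaches F4, so F4 = 73.15/0.071 = 1030.3 kg/min and vapour = 299.72 kg/min.
The evaporator receives (1−α)·1330 of feed at 0.716 solvent and removes 0.608 of that solvent:
0.608×0.716×(1−α)×1330 = 299.72
(1−α) = 299.72/578.99 = 0.5177;  α = 0.4823.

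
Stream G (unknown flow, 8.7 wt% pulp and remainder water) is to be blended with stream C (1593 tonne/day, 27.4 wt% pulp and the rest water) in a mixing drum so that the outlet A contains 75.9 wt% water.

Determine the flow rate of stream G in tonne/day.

Let G be the unknown flow. Total out = 1593 + G.
water balance: 1156.5 + 0.913·G = 0.759·(1593 + G)
(0.913 − 0.759)·G = 0.759×1593 − 1156.5 = 52.569
G = 52.569 / 0.154 = 341.36 tonne/day

341.4 tonne/day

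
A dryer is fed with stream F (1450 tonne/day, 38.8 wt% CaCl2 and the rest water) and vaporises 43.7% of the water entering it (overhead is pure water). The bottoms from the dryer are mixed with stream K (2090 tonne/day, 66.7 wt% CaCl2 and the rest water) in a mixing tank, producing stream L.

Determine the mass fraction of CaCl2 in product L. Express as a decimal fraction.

0.621

Vapour removed = 0.437×0.612×1450 = 387.79 tonne/day; concentrate = 1062.2 tonne/day.
CaCl2 reaching the mixer = 562.6 (from concentrate) + 2090×0.667 = 1956.6 tonne/day.
Product flow = 1062.2 + 2090 = 3152.2 tonne/day; CaCl2 fraction = 0.621.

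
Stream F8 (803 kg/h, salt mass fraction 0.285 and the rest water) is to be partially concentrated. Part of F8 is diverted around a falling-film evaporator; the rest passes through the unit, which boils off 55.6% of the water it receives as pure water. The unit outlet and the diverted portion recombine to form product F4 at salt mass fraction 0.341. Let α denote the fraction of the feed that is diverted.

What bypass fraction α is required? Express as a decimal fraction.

All 803×0.285 = 228.85 kg/h of salt reaches F4, so F4 = 228.85/0.341 = 671.13 kg/h and vapour = 131.87 kg/h.
The evaporator receives (1−α)·803 of feed at 0.715 water and removes 0.556 of that water:
0.556×0.715×(1−α)×803 = 131.87
(1−α) = 131.87/319.22 = 0.4131;  α = 0.5869.

0.587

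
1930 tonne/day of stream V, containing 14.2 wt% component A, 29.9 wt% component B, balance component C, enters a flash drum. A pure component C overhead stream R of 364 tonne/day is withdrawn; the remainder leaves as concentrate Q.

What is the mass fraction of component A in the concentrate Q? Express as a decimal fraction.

0.1750

component A is not removed: 1930×0.142 = 274.06 tonne/day of component A enters Q.
Concentrate = 1930 − 364 = 1566 tonne/day.
Mass fraction = 274.06/1566 = 0.1750.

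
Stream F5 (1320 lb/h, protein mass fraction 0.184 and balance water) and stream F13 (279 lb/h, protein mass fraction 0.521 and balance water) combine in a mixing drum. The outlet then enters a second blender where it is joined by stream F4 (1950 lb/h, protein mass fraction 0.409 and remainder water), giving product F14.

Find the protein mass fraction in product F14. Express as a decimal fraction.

Overall, product flow = 3549 lb/h.
protein in = 1320×0.184 + 279×0.521 + 1950×0.409 = 1185.8 lb/h.
protein fraction in F14 = 0.334.

0.334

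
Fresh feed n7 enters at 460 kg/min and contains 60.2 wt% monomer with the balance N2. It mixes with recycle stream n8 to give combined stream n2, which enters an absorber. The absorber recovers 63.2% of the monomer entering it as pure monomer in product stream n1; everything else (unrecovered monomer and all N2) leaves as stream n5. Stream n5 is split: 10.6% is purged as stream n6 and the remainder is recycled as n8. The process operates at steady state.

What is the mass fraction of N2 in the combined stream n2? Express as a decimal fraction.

0.807

N2 enters only via n7 and leaves only via the purge: 460×0.398 = 0.106×(N2 in n5), and the absorber passes all N2, so N2 in n2 = N2 in n5 = 1727.2 kg/min.
monomer in n2: m_A = 460×0.602 + (1−0.106)·(1−0.632)·m_A, so m_A = 276.92/0.6710 = 412.69 kg/min.
n2 = 412.69 + 1727.2 = 2139.9 kg/min.
N2 fraction in n2 = 1727.2/2139.9 = 0.807.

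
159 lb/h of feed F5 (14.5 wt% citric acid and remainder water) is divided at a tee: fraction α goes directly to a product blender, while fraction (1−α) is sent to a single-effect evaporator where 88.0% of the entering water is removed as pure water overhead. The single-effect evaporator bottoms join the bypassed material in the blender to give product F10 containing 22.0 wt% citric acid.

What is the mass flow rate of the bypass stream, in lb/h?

All 159×0.145 = 23.055 lb/h of citric acid reaches F10, so F10 = 23.055/0.220 = 104.8 lb/h and vapour = 54.205 lb/h.
The evaporator receives (1−α)·159 of feed at 0.855 water and removes 0.880 of that water:
0.880×0.855×(1−α)×159 = 54.205
(1−α) = 54.205/119.63 = 0.4531;  α = 0.5469.
Bypass flow = 0.5469×159 = 86.958 lb/h.

86.96 lb/h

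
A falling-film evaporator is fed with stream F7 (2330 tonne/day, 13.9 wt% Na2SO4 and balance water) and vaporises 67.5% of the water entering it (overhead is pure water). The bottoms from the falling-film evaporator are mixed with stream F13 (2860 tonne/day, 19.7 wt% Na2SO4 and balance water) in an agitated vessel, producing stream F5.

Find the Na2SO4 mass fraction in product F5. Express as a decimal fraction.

0.231

Vapour removed = 0.675×0.861×2330 = 1354.1 tonne/day; concentrate = 975.86 tonne/day.
Na2SO4 reaching the mixer = 323.87 (from concentrate) + 2860×0.197 = 887.29 tonne/day.
Product flow = 975.86 + 2860 = 3835.9 tonne/day; Na2SO4 fraction = 0.231.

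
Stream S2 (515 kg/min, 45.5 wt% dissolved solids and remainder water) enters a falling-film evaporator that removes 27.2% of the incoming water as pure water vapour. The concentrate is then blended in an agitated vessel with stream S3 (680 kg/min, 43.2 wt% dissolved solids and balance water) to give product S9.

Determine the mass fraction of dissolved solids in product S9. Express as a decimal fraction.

0.472

Vapour removed = 0.272×0.545×515 = 76.344 kg/min; concentrate = 438.66 kg/min.
dissolved solids reaching the mixer = 234.33 (from concentrate) + 680×0.432 = 528.09 kg/min.
Product flow = 438.66 + 680 = 1118.7 kg/min; dissolved solids fraction = 0.472.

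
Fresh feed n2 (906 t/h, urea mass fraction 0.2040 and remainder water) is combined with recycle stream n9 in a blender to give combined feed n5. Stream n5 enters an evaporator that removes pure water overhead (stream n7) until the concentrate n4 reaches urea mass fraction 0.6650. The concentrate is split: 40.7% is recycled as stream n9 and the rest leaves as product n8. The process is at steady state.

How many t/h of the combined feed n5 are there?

Overall urea balance (none leaves overhead): urea in fresh feed = urea in product, i.e. 906×0.204 = (1−0.407)·n4·0.665.
n4 = 184.82/(0.665×0.593) = 468.69 t/h.
Recycle n9 = 0.407×468.69 = 190.76 t/h.
Combined feed n5 = 906 + 190.76 = 1096.8 t/h.

1097 t/h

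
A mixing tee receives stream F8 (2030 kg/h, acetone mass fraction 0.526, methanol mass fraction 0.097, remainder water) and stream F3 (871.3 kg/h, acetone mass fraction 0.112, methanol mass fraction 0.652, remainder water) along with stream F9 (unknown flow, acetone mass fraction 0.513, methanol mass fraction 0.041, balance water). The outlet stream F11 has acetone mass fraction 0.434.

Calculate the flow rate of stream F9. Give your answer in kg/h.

Let F9 be the unknown flow. Total out = 2901.3 + F9.
acetone balance: 1165.4 + 0.513·F9 = 0.434·(2901.3 + F9)
(0.513 − 0.434)·F9 = 0.434×2901.3 − 1165.4 = 93.799
F9 = 93.799 / 0.079 = 1187.3 kg/h

1187 kg/h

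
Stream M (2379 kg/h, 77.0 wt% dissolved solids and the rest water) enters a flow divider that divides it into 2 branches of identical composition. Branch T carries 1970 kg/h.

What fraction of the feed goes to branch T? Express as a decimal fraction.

0.828

Fraction to T = 1970/2379 = 0.8281.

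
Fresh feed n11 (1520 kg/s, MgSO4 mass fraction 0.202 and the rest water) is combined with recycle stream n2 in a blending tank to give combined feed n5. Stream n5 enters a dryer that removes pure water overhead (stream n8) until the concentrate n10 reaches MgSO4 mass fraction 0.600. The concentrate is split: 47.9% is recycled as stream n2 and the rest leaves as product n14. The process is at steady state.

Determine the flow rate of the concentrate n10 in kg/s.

982.2 kg/s

Overall MgSO4 balance (none leaves overhead): MgSO4 in fresh feed = MgSO4 in product, i.e. 1520×0.202 = (1−0.479)·n10·0.600.
n10 = 307.04/(0.600×0.521) = 982.21 kg/s.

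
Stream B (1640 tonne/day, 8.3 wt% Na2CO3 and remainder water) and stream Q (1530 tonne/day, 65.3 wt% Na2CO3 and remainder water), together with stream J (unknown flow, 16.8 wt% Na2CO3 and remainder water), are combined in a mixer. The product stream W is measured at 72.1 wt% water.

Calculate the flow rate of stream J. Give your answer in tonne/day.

Let J be the unknown flow. Total out = 3170 + J.
water balance: 2034.8 + 0.832·J = 0.721·(3170 + J)
(0.832 − 0.721)·J = 0.721×3170 − 2034.8 = 250.78
J = 250.78 / 0.111 = 2259.3 tonne/day

2259 tonne/day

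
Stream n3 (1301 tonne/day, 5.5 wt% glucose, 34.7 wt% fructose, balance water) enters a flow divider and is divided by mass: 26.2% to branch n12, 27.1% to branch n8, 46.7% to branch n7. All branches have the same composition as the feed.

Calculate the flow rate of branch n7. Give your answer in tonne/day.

Branch n7 flow = 0.467×1301 = 607.57 tonne/day.

607.6 tonne/day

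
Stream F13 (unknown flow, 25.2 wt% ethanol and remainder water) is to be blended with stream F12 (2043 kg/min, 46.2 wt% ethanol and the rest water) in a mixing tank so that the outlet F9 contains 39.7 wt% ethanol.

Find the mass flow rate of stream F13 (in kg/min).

Let F13 be the unknown flow. Total out = 2043 + F13.
ethanol balance: 943.87 + 0.252·F13 = 0.397·(2043 + F13)
(0.252 − 0.397)·F13 = 0.397×2043 − 943.87 = -132.8
F13 = -132.8 / -0.145 = 915.83 kg/min

915.8 kg/min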